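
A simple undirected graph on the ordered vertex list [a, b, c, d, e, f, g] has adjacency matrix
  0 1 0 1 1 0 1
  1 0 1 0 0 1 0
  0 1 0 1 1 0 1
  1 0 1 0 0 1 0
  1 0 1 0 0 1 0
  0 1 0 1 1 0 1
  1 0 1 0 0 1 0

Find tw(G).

3

A width-3 tree decomposition is:
Bags: B1 = {a, c, f, g}  B2 = {a, b, c, f}  B3 = {a, c, d, f}  B4 = {a, c, e, f}
Tree: B1–B2, B2–B3, B3–B4
Every bag has size at most 4, so the width is 4 − 1 = 3 and tw(G) ≤ 3. For the lower bound: the 4 vertex sets {a,g}, {b,f}, {c}, {d} are disjoint, each induces a connected subgraph, and every pair is joined by at least one edge of G. Contracting each set to a single vertex therefore yields K_{4} as a minor, and since treewidth is minor-monotone, tw(G) ≥ tw(K_{4}) = 3. Therefore the treewidth is 3.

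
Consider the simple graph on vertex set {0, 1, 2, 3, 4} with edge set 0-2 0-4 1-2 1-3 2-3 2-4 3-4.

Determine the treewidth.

2

A width-2 tree decomposition is:
Bags: B1 = {1, 2, 3}  B2 = {2, 3, 4}  B3 = {0, 2, 4}
Tree: B1–B2, B2–B3
The largest bag has 3 vertices, giving width 2; this decomposition certifies tw(G) ≤ 2. Conversely, {0, 2, 4} is a clique of size 3, and the vertices of any clique must share a bag in every tree decomposition; so some bag has ≥ 3 vertices and tw(G) ≥ 2. Therefore the treewidth is 2.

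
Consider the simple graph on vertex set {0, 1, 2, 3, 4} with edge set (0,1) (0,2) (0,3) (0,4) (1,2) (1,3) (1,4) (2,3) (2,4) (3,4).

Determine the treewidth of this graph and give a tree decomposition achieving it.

Treewidth 4.
Bags: B1 = {0, 1, 2, 3, 4}
Tree: (single bag)

With just one bag of size 5, the width is 5 − 1 = 4, so tw(G) ≤ 4. Conversely, {0, 1, 2, 3, 4} is a clique of size 5, and the vertices of any clique must share a bag in every tree decomposition; so some bag has ≥ 5 vertices and tw(G) ≥ 4. The upper and lower bounds meet at 4, so that is the treewidth.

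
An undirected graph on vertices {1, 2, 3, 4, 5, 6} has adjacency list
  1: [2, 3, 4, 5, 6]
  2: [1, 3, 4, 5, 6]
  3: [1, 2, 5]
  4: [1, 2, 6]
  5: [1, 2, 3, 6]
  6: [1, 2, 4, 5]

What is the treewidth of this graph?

3

A width-3 tree decomposition is:
Bags: B1 = {1, 2, 5, 6}  B2 = {1, 2, 4, 6}  B3 = {1, 2, 3, 5}
Tree: B1–B2, B1–B3
Each bag holds 4 vertices, so the decomposition has width 3, which upper-bounds the treewidth. On the other hand G contains the 4-clique {1, 2, 4, 6}. A clique must lie in a single bag of any decomposition, so no decomposition can have width below 3. Therefore the treewidth is 3.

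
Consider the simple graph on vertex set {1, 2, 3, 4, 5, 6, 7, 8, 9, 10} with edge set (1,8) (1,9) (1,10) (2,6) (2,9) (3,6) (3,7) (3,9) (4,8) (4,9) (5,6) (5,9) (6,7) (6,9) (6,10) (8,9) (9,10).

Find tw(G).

A width-2 tree decomposition is:
Bags: B1 = {5, 6, 9}  B2 = {2, 6, 9}  B3 = {6, 9, 10}  B4 = {3, 6, 9}  B5 = {1, 9, 10}  B6 = {1, 8, 9}  B7 = {3, 6, 7}  B8 = {4, 8, 9}
Tree: B1–B2, B1–B3, B2–B4, B3–B5, B5–B6, B4–B7, B6–B8
Every bag has size at most 3, so the width is 3 − 1 = 2 and tw(G) ≤ 2. Conversely, {1, 8, 9} is a clique of size 3, and the vertices of any clique must share a bag in every tree decomposition; so some bag has ≥ 3 vertices and tw(G) ≥ 2. Combining the bounds, tw(G) = 2.

2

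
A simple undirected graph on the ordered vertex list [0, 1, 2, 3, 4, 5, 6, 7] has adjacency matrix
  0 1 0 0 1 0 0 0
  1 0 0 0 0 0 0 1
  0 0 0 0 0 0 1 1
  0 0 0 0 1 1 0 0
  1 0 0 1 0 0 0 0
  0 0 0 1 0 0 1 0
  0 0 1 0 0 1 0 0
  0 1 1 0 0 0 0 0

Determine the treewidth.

A width-2 tree decomposition is:
Bags: B1 = {3, 5, 6}  B2 = {2, 3, 6}  B3 = {2, 3, 7}  B4 = {1, 3, 7}  B5 = {0, 1, 3}  B6 = {0, 3, 4}
Tree: B1–B2, B2–B3, B3–B4, B4–B5, B5–B6
The largest bag has 3 vertices, giving width 2; this decomposition certifies tw(G) ≤ 2. The edges 3–5–6–2–7–1–0–4–3 form a cycle, so G is not a tree and its treewidth is at least 2. Therefore the treewidth is 2.

2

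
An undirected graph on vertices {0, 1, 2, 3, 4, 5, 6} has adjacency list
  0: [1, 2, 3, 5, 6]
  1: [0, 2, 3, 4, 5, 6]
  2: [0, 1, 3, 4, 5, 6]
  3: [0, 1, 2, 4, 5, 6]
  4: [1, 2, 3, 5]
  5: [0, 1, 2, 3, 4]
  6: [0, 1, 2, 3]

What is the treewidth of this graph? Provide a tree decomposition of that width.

Every bag has size at most 5, so the width is 5 − 1 = 4 and tw(G) ≤ 4. On the other hand G contains the 5-clique {0, 1, 2, 3, 5}. A clique must lie in a single bag of any decomposition, so no decomposition can have width below 4. Hence tw(G) = 4 exactly.

Treewidth 4.
One such decomposition:
Bags: B1 = {0, 1, 2, 3, 5}  B2 = {1, 2, 3, 4, 5}  B3 = {0, 1, 2, 3, 6}
Tree: B1–B2, B1–B3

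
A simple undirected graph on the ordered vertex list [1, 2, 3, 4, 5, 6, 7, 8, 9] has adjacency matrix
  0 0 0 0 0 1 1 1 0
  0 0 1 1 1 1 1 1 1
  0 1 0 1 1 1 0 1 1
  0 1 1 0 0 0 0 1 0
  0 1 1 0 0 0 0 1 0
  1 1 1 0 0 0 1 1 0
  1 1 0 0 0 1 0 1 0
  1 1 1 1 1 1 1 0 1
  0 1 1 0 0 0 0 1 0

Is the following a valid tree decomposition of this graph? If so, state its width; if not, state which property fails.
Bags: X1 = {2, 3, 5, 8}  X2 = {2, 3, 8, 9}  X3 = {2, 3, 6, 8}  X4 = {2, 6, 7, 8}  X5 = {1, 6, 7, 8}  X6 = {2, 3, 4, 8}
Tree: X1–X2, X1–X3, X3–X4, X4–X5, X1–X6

Yes; width 3.

Vertex coverage: the bags together contain {1, 2, 3, 4, 5, 6, 7, 8, 9}, the full vertex set. Edge coverage: each edge of G has both endpoints in at least one bag. Running intersection: for every vertex, the bags containing it form a connected subtree. All three properties hold, so this is a valid tree decomposition of width max|bag| − 1 = 3, and hence tw(G) ≤ 3.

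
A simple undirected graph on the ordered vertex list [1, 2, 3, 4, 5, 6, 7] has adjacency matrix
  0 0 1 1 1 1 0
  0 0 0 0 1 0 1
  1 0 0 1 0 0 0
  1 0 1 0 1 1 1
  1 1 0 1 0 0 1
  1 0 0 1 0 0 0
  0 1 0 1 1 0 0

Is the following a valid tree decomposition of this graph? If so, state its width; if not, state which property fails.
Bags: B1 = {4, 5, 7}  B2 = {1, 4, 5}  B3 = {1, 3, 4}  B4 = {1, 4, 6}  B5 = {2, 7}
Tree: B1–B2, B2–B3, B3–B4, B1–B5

No — edge (5,2) lies in no bag.

A tree decomposition must satisfy three properties: every vertex lies in some bag; for every edge, both endpoints lie together in some bag; and for every vertex, the bags containing it form a connected subtree. Here edge (5,2) lies in no bag, so the decomposition is invalid.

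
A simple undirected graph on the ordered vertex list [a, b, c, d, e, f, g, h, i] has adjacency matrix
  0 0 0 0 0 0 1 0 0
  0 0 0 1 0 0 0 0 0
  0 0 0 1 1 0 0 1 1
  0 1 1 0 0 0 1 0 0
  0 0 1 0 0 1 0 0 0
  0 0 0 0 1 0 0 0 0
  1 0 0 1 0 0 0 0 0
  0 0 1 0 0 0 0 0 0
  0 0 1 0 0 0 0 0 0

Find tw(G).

A width-1 tree decomposition is:
Bags: B1 = {c, e}  B2 = {c, d}  B3 = {d, g}  B4 = {c, i}  B5 = {c, h}  B6 = {e, f}  B7 = {b, d}  B8 = {a, g}
Tree: B1–B2, B2–B3, B2–B4, B4–B5, B1–B6, B3–B7, B3–B8
The largest bag has 2 vertices, giving width 1; this decomposition certifies tw(G) ≤ 1. Since G has at least one edge (e.g. e–c), it is not an edgeless graph, so tw(G) ≥ 1. Combining the bounds, tw(G) = 1.

1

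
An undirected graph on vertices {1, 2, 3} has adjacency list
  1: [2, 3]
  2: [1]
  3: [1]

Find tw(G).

1

A width-1 tree decomposition is:
Bags: B1 = {1, 2}  B2 = {1, 3}
Tree: B1–B2
Each bag holds 2 vertices, so the decomposition has width 1, which upper-bounds the treewidth. Since G has at least one edge (e.g. 2–1), it is not an edgeless graph, so tw(G) ≥ 1. The upper and lower bounds meet at 1, so that is the treewidth.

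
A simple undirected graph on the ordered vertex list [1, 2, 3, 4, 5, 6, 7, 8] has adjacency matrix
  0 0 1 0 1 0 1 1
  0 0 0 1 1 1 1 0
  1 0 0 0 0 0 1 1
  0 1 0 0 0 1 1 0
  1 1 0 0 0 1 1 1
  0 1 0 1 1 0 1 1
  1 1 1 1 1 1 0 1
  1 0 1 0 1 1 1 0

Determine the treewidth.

3

A width-3 tree decomposition is:
Bags: B1 = {2, 5, 6, 7}  B2 = {5, 6, 7, 8}  B3 = {1, 5, 7, 8}  B4 = {1, 3, 7, 8}  B5 = {2, 4, 6, 7}
Tree: B1–B2, B2–B3, B3–B4, B1–B5
The largest bag has 4 vertices, giving width 3; this decomposition certifies tw(G) ≤ 3. For the lower bound, the 4 vertices {1, 3, 7, 8} are pairwise adjacent, and any tree decomposition puts a clique entirely inside one bag — forcing width ≥ 3. The upper and lower bounds meet at 3, so that is the treewidth.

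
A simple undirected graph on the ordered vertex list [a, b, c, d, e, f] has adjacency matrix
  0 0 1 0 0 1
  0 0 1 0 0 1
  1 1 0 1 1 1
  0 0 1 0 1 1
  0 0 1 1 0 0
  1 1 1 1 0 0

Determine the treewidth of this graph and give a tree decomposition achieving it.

Treewidth 2.
One such decomposition:
Bags: B1 = {c, d, f}  B2 = {c, d, e}  B3 = {a, c, f}  B4 = {b, c, f}
Tree: B1–B2, B1–B3, B1–B4

Every bag has size at most 3, so the width is 3 − 1 = 2 and tw(G) ≤ 2. Conversely, {c, d, e} is a clique of size 3, and the vertices of any clique must share a bag in every tree decomposition; so some bag has ≥ 3 vertices and tw(G) ≥ 2. Hence tw(G) = 2 exactly.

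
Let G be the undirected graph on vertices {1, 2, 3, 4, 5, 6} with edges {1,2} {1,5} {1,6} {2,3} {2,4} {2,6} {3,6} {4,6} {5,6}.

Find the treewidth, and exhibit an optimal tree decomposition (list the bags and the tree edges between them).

Each bag holds 3 vertices, so the decomposition has width 2, which upper-bounds the treewidth. On the other hand G contains the 3-clique {1, 2, 6}. A clique must lie in a single bag of any decomposition, so no decomposition can have width below 2. Therefore the treewidth is 2.

Treewidth 2.
One such decomposition:
Bags: B1 = {1, 2, 6}  B2 = {1, 5, 6}  B3 = {2, 3, 6}  B4 = {2, 4, 6}
Tree: B1–B2, B1–B3, B1–B4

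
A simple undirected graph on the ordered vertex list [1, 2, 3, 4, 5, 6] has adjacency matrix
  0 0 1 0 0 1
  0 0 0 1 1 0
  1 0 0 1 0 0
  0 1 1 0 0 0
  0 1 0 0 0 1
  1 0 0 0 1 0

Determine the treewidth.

A width-2 tree decomposition is:
Bags: B1 = {2, 5, 6}  B2 = {2, 4, 6}  B3 = {3, 4, 6}  B4 = {1, 3, 6}
Tree: B1–B2, B2–B3, B3–B4
The largest bag has 3 vertices, giving width 2; this decomposition certifies tw(G) ≤ 2. Since 6–5–2–4–3–1–6 is a cycle in G, G is not acyclic. Forests are exactly the graphs of treewidth ≤ 1, so tw(G) ≥ 2. Therefore the treewidth is 2.

2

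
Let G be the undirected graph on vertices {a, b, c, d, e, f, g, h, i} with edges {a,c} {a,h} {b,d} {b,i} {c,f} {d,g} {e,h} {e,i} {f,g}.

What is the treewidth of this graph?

A width-2 tree decomposition is:
Bags: B1 = {a, c, h}  B2 = {c, e, h}  B3 = {c, e, i}  B4 = {b, c, i}  B5 = {b, c, d}  B6 = {c, d, g}  B7 = {c, f, g}
Tree: B1–B2, B2–B3, B3–B4, B4–B5, B5–B6, B6–B7
Every bag has size at most 3, so the width is 3 − 1 = 2 and tw(G) ≤ 2. For the lower bound, G contains the cycle c–a–h–e–i–b–d–g–f–c, so G is not a forest; only forests have treewidth ≤ 1, hence tw(G) ≥ 2. The upper and lower bounds meet at 2, so that is the treewidth.

2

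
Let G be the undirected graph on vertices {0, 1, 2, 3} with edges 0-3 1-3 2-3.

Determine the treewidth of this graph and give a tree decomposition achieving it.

Treewidth 1.
Bags: B1 = {1, 3}  B2 = {2, 3}  B3 = {0, 3}
Tree: B1–B2, B2–B3

Each bag holds 2 vertices, so the decomposition has width 1, which upper-bounds the treewidth. G has an edge, so its treewidth is at least 1. Combining the bounds, tw(G) = 1.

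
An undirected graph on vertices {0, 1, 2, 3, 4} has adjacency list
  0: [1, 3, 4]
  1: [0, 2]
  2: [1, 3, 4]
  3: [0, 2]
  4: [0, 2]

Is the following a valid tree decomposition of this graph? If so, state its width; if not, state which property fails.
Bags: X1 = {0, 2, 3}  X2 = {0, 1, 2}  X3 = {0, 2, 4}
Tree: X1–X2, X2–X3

Yes; width 2.

Every vertex of G appears in some bag (union = {0, 1, 2, 3, 4}); every edge is covered by a bag; and for each vertex v the set of bags containing v is connected in the bag tree. The decomposition is therefore valid. The largest bag has 3 vertices, so the width is 2.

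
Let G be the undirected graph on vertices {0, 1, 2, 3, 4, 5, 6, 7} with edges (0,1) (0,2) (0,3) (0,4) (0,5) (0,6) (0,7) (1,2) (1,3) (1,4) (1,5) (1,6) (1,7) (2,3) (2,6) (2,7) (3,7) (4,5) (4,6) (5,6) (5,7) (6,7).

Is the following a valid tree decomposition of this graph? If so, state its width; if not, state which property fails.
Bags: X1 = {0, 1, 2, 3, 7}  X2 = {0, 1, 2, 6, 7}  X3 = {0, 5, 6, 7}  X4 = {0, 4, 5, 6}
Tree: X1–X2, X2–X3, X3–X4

No — edge (1,5) lies in no bag.

A tree decomposition must satisfy three properties: every vertex lies in some bag; for every edge, both endpoints lie together in some bag; and for every vertex, the bags containing it form a connected subtree. Here edge (1,5) lies in no bag, so the decomposition is invalid.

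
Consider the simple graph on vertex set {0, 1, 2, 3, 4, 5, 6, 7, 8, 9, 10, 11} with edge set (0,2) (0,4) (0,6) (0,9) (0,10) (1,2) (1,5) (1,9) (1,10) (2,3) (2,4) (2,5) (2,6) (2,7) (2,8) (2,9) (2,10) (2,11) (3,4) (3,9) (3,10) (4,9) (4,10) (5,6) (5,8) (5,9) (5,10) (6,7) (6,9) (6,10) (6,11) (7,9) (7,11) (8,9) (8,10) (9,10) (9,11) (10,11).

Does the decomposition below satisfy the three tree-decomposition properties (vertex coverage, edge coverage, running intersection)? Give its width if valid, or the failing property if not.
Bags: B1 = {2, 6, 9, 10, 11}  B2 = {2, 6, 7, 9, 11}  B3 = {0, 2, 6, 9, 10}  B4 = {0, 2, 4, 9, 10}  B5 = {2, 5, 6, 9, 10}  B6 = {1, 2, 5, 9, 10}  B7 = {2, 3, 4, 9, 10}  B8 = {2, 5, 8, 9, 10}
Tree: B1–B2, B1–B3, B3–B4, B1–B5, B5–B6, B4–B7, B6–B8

Vertex coverage: the bags together contain {0, 1, 2, 3, 4, 5, 6, 7, 8, 9, 10, 11}, the full vertex set. Edge coverage: each edge of G has both endpoints in at least one bag. Running intersection: for every vertex, the bags containing it form a connected subtree. All three properties hold, so this is a valid tree decomposition of width max|bag| − 1 = 4, and hence tw(G) ≤ 4.

Yes; width 4.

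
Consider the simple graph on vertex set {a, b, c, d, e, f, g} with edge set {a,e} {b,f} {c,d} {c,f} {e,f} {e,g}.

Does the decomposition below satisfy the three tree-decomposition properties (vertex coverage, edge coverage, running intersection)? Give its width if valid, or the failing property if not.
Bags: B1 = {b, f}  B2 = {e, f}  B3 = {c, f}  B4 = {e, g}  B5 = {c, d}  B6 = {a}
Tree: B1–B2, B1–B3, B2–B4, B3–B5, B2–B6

No — edge (e,a) lies in no bag.

A tree decomposition must satisfy three properties: every vertex lies in some bag; for every edge, both endpoints lie together in some bag; and for every vertex, the bags containing it form a connected subtree. Here edge (e,a) lies in no bag, so the decomposition is invalid.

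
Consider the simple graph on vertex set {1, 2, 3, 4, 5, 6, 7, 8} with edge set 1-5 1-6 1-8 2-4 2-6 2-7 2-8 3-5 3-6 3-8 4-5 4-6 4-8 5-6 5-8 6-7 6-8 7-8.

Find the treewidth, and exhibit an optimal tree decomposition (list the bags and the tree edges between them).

The largest bag has 4 vertices, giving width 3; this decomposition certifies tw(G) ≤ 3. For the lower bound, the 4 vertices {2, 4, 6, 8} are pairwise adjacent, and any tree decomposition puts a clique entirely inside one bag — forcing width ≥ 3. The upper and lower bounds meet at 3, so that is the treewidth.

Treewidth 3.
One optimal decomposition is:
Bags: B1 = {3, 5, 6, 8}  B2 = {4, 5, 6, 8}  B3 = {1, 5, 6, 8}  B4 = {2, 4, 6, 8}  B5 = {2, 6, 7, 8}
Tree: B1–B2, B1–B3, B2–B4, B4–B5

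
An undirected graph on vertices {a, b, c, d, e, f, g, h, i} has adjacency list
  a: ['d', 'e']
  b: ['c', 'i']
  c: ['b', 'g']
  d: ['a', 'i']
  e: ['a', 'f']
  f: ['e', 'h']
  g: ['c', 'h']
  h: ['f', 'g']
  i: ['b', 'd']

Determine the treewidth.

2

A width-2 tree decomposition is:
Bags: B1 = {a, d, e}  B2 = {d, e, i}  B3 = {b, e, i}  B4 = {b, c, e}  B5 = {c, e, g}  B6 = {e, g, h}  B7 = {e, f, h}
Tree: B1–B2, B2–B3, B3–B4, B4–B5, B5–B6, B6–B7
Every bag has size at most 3, so the width is 3 − 1 = 2 and tw(G) ≤ 2. The edges e–a–d–i–b–c–g–h–f–e form a cycle, so G is not a tree and its treewidth is at least 2. The upper and lower bounds meet at 2, so that is the treewidth.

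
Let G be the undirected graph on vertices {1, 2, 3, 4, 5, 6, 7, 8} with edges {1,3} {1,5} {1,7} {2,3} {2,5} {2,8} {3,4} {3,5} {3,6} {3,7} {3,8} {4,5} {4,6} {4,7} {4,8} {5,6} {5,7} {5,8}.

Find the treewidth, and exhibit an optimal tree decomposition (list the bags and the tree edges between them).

Each bag holds 4 vertices, so the decomposition has width 3, which upper-bounds the treewidth. For the lower bound, the 4 vertices {1, 3, 5, 7} are pairwise adjacent, and any tree decomposition puts a clique entirely inside one bag — forcing width ≥ 3. Therefore the treewidth is 3.

Treewidth 3.
Bags: B1 = {3, 4, 5, 8}  B2 = {3, 4, 5, 7}  B3 = {2, 3, 5, 8}  B4 = {1, 3, 5, 7}  B5 = {3, 4, 5, 6}
Tree: B1–B2, B1–B3, B2–B4, B2–B5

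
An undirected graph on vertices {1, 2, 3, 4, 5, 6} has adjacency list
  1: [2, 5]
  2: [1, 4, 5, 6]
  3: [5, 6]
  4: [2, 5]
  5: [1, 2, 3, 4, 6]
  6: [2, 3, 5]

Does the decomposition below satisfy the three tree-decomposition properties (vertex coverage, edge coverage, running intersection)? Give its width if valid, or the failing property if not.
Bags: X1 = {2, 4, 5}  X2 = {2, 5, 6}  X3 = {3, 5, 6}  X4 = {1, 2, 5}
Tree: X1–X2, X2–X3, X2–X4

Vertex coverage: the bags together contain {1, 2, 3, 4, 5, 6}, the full vertex set. Edge coverage: each edge of G has both endpoints in at least one bag. Running intersection: for every vertex, the bags containing it form a connected subtree. All three properties hold, so this is a valid tree decomposition of width max|bag| − 1 = 2, and hence tw(G) ≤ 2.

Yes; width 2.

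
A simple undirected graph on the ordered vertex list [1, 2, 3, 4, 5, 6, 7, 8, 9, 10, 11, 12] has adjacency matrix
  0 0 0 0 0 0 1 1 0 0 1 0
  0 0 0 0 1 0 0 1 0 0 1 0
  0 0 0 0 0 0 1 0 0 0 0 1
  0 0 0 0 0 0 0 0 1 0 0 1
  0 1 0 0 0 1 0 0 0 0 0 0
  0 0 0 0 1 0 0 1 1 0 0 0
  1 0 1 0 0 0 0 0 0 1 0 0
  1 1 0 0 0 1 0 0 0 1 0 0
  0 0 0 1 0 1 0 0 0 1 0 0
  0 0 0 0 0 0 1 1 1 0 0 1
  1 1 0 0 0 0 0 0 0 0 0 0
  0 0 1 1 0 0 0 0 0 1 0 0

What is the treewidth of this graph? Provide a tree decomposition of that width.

Every bag has size at most 4, so the width is 4 − 1 = 3 and tw(G) ≤ 3. For the lower bound: the 4 vertex sets {2,5,11}, {6}, {8}, {1,7,9,10} are disjoint, each induces a connected subgraph, and every pair is joined by at least one edge of G. Contracting each set to a single vertex therefore yields K_{4} as a minor, and since treewidth is minor-monotone, tw(G) ≥ tw(K_{4}) = 3. Combining the bounds, tw(G) = 3.

Treewidth 3.
Bags: B1 = {2, 5, 6, 11}  B2 = {2, 6, 8, 11}  B3 = {1, 6, 8, 11}  B4 = {1, 6, 8, 9}  B5 = {1, 8, 9, 10}  B6 = {1, 7, 9, 10}  B7 = {4, 7, 9, 10}  B8 = {4, 7, 10, 12}  B9 = {3, 4, 7, 12}
Tree: B1–B2, B2–B3, B3–B4, B4–B5, B5–B6, B6–B7, B7–B8, B8–B9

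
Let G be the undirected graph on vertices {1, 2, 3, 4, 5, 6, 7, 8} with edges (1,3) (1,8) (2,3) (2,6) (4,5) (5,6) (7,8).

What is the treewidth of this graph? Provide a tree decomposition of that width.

Each bag holds 2 vertices, so the decomposition has width 1, which upper-bounds the treewidth. Since G has at least one edge (e.g. 7–8), it is not an edgeless graph, so tw(G) ≥ 1. Therefore the treewidth is 1.

Treewidth 1.
One such decomposition:
Bags: B1 = {7, 8}  B2 = {1, 8}  B3 = {1, 3}  B4 = {2, 3}  B5 = {2, 6}  B6 = {5, 6}  B7 = {4, 5}
Tree: B1–B2, B2–B3, B3–B4, B4–B5, B5–B6, B6–B7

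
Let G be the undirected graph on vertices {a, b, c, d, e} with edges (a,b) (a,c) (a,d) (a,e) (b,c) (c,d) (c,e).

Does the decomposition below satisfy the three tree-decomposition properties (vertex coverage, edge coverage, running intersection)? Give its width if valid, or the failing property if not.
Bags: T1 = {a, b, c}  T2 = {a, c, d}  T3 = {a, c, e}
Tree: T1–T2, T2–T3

Yes; width 2.

Checking the three conditions: (i) the bags cover all of {a, b, c, d, e}; (ii) for each edge, some bag contains both endpoints; (iii) the bags containing any fixed vertex form a subtree. All hold, so the decomposition is valid with width 3 − 1 = 2.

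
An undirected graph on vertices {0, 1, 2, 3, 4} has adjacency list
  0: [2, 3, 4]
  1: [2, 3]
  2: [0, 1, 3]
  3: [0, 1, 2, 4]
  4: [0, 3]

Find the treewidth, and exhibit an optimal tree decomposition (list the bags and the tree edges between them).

Treewidth 2.
One optimal decomposition is:
Bags: B1 = {0, 2, 3}  B2 = {1, 2, 3}  B3 = {0, 3, 4}
Tree: B1–B2, B1–B3

The largest bag has 3 vertices, giving width 2; this decomposition certifies tw(G) ≤ 2. On the other hand G contains the 3-clique {0, 2, 3}. A clique must lie in a single bag of any decomposition, so no decomposition can have width below 2. Therefore the treewidth is 2.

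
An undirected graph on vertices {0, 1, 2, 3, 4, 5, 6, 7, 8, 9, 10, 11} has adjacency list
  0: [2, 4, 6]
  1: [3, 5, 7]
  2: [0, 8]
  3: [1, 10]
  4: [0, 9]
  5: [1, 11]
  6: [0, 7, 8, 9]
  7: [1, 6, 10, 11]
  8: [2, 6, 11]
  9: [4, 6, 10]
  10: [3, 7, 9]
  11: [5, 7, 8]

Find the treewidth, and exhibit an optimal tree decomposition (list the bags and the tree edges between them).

Treewidth 3.
One optimal decomposition is:
Bags: B1 = {1, 3, 5, 10}  B2 = {1, 5, 7, 10}  B3 = {5, 7, 10, 11}  B4 = {7, 9, 10, 11}  B5 = {6, 7, 9, 11}  B6 = {6, 8, 9, 11}  B7 = {4, 6, 8, 9}  B8 = {0, 4, 6, 8}  B9 = {0, 2, 4, 8}
Tree: B1–B2, B2–B3, B3–B4, B4–B5, B5–B6, B6–B7, B7–B8, B8–B9

The largest bag has 4 vertices, giving width 3; this decomposition certifies tw(G) ≤ 3. For the lower bound: the 4 vertex sets {1,3,5}, {10}, {7}, {6,8,9,11} are disjoint, each induces a connected subgraph, and every pair is joined by at least one edge of G. Contracting each set to a single vertex therefore yields K_{4} as a minor, and since treewidth is minor-monotone, tw(G) ≥ tw(K_{4}) = 3. Therefore the treewidth is 3.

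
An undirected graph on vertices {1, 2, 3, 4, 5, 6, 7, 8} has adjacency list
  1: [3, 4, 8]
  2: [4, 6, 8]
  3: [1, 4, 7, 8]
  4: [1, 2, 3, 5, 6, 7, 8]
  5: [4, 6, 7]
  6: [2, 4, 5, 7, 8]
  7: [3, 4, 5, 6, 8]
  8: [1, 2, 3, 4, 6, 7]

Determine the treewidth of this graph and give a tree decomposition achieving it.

Each bag holds 4 vertices, so the decomposition has width 3, which upper-bounds the treewidth. On the other hand G contains the 4-clique {2, 4, 6, 8}. A clique must lie in a single bag of any decomposition, so no decomposition can have width below 3. Combining the bounds, tw(G) = 3.

Treewidth 3.
Bags: B1 = {2, 4, 6, 8}  B2 = {4, 6, 7, 8}  B3 = {4, 5, 6, 7}  B4 = {3, 4, 7, 8}  B5 = {1, 3, 4, 8}
Tree: B1–B2, B2–B3, B2–B4, B4–B5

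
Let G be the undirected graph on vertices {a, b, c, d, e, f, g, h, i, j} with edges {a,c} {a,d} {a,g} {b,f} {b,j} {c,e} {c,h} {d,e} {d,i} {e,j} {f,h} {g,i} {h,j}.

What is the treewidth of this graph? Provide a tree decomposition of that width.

Treewidth 2.
Bags: B1 = {b, f, h}  B2 = {b, h, j}  B3 = {c, h, j}  B4 = {c, e, j}  B5 = {a, c, e}  B6 = {a, d, e}  B7 = {a, d, g}  B8 = {d, g, i}
Tree: B1–B2, B2–B3, B3–B4, B4–B5, B5–B6, B6–B7, B7–B8

Each bag holds 3 vertices, so the decomposition has width 2, which upper-bounds the treewidth. Since f–b–j–h–f is a cycle in G, G is not acyclic. Forests are exactly the graphs of treewidth ≤ 1, so tw(G) ≥ 2. The upper and lower bounds meet at 2, so that is the treewidth.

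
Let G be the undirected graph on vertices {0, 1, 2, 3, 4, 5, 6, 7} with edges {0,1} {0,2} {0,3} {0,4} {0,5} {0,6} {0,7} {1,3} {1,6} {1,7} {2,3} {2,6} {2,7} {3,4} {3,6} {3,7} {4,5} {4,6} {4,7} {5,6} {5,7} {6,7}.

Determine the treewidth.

4

A width-4 tree decomposition is:
Bags: B1 = {0, 3, 4, 6, 7}  B2 = {0, 1, 3, 6, 7}  B3 = {0, 4, 5, 6, 7}  B4 = {0, 2, 3, 6, 7}
Tree: B1–B2, B1–B3, B2–B4
Every bag has size at most 5, so the width is 5 − 1 = 4 and tw(G) ≤ 4. On the other hand G contains the 5-clique {0, 1, 3, 6, 7}. A clique must lie in a single bag of any decomposition, so no decomposition can have width below 4. Combining the bounds, tw(G) = 4.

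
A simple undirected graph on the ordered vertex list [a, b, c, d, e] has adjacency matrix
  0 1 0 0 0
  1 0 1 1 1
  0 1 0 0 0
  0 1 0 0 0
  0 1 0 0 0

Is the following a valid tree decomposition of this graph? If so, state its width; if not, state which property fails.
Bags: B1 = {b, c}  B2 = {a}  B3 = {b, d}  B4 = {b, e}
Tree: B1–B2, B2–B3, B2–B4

A tree decomposition must satisfy three properties: every vertex lies in some bag; for every edge, both endpoints lie together in some bag; and for every vertex, the bags containing it form a connected subtree. Here edge (b,a) lies in no bag, so the decomposition is invalid.

No — edge (b,a) lies in no bag.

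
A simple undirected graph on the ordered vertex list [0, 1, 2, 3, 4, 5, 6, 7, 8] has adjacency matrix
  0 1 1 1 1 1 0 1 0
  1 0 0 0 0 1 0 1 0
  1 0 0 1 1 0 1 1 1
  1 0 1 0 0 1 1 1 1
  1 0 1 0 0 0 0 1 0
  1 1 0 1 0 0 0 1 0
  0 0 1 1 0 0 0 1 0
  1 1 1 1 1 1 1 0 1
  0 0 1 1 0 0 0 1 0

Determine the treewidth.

3

A width-3 tree decomposition is:
Bags: B1 = {0, 2, 3, 7}  B2 = {2, 3, 6, 7}  B3 = {0, 3, 5, 7}  B4 = {2, 3, 7, 8}  B5 = {0, 1, 5, 7}  B6 = {0, 2, 4, 7}
Tree: B1–B2, B1–B3, B1–B4, B3–B5, B1–B6
The largest bag has 4 vertices, giving width 3; this decomposition certifies tw(G) ≤ 3. For the lower bound, the 4 vertices {0, 1, 5, 7} are pairwise adjacent, and any tree decomposition puts a clique entirely inside one bag — forcing width ≥ 3. Combining the bounds, tw(G) = 3.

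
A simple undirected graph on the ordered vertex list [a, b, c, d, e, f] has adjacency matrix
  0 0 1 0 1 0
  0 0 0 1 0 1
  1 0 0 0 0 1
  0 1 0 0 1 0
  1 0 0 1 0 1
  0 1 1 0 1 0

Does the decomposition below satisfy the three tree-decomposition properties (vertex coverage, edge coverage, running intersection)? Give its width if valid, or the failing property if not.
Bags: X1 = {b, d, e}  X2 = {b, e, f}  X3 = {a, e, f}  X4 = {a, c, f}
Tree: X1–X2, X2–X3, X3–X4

Vertex coverage: the bags together contain {a, b, c, d, e, f}, the full vertex set. Edge coverage: each edge of G has both endpoints in at least one bag. Running intersection: for every vertex, the bags containing it form a connected subtree. All three properties hold, so this is a valid tree decomposition of width max|bag| − 1 = 2, and hence tw(G) ≤ 2.

Yes; width 2.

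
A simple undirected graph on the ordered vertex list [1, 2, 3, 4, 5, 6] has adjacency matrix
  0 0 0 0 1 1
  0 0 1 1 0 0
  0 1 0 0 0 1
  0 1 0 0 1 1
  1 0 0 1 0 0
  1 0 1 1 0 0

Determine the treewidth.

2

A width-2 tree decomposition is:
Bags: B1 = {2, 3, 6}  B2 = {2, 4, 6}  B3 = {1, 4, 6}  B4 = {1, 4, 5}
Tree: B1–B2, B2–B3, B3–B4
The largest bag has 3 vertices, giving width 2; this decomposition certifies tw(G) ≤ 2. The edges 3–2–4–6–3 form a cycle, so G is not a tree and its treewidth is at least 2. Combining the bounds, tw(G) = 2.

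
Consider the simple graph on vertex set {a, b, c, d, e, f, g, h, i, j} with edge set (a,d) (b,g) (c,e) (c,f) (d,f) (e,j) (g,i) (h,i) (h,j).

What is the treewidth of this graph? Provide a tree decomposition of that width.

The largest bag has 2 vertices, giving width 1; this decomposition certifies tw(G) ≤ 1. Any graph with an edge has treewidth ≥ 1, and G has the edge b–g. Therefore the treewidth is 1.

Treewidth 1.
One optimal decomposition is:
Bags: B1 = {b, g}  B2 = {g, i}  B3 = {h, i}  B4 = {h, j}  B5 = {e, j}  B6 = {c, e}  B7 = {c, f}  B8 = {d, f}  B9 = {a, d}
Tree: B1–B2, B2–B3, B3–B4, B4–B5, B5–B6, B6–B7, B7–B8, B8–B9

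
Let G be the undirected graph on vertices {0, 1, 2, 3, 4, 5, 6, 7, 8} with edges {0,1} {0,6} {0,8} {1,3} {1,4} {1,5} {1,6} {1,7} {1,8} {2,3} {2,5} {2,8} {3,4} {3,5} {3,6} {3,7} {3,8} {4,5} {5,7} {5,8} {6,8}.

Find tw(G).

A width-3 tree decomposition is:
Bags: B1 = {1, 3, 5, 8}  B2 = {2, 3, 5, 8}  B3 = {1, 3, 4, 5}  B4 = {1, 3, 6, 8}  B5 = {0, 1, 6, 8}  B6 = {1, 3, 5, 7}
Tree: B1–B2, B1–B3, B1–B4, B4–B5, B3–B6
Every bag has size at most 4, so the width is 4 − 1 = 3 and tw(G) ≤ 3. On the other hand G contains the 4-clique {0, 1, 6, 8}. A clique must lie in a single bag of any decomposition, so no decomposition can have width below 3. Hence tw(G) = 3 exactly.

3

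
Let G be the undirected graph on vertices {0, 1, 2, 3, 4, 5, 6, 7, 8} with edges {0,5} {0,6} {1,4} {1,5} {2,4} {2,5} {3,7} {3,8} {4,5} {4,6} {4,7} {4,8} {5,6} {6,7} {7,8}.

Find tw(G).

A width-2 tree decomposition is:
Bags: B1 = {4, 5, 6}  B2 = {1, 4, 5}  B3 = {2, 4, 5}  B4 = {4, 6, 7}  B5 = {0, 5, 6}  B6 = {4, 7, 8}  B7 = {3, 7, 8}
Tree: B1–B2, B1–B3, B1–B4, B1–B5, B4–B6, B6–B7
The largest bag has 3 vertices, giving width 2; this decomposition certifies tw(G) ≤ 2. For the lower bound, the 3 vertices {0, 5, 6} are pairwise adjacent, and any tree decomposition puts a clique entirely inside one bag — forcing width ≥ 2. Therefore the treewidth is 2.

2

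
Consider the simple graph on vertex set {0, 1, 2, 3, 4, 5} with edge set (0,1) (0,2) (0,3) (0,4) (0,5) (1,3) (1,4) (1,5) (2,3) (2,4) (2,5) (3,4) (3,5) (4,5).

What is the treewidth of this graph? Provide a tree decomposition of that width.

Treewidth 4.
One such decomposition:
Bags: B1 = {0, 2, 3, 4, 5}  B2 = {0, 1, 3, 4, 5}
Tree: B1–B2

The largest bag has 5 vertices, giving width 4; this decomposition certifies tw(G) ≤ 4. For the lower bound, the 5 vertices {0, 1, 3, 4, 5} are pairwise adjacent, and any tree decomposition puts a clique entirely inside one bag — forcing width ≥ 4. Therefore the treewidth is 4.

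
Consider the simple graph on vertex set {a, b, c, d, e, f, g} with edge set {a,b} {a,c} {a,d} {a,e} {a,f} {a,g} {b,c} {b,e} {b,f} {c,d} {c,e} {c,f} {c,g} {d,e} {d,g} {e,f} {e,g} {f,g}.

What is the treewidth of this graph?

A width-4 tree decomposition is:
Bags: B1 = {a, c, e, f, g}  B2 = {a, c, d, e, g}  B3 = {a, b, c, e, f}
Tree: B1–B2, B1–B3
The largest bag has 5 vertices, giving width 4; this decomposition certifies tw(G) ≤ 4. For the lower bound, the 5 vertices {a, c, d, e, g} are pairwise adjacent, and any tree decomposition puts a clique entirely inside one bag — forcing width ≥ 4. Hence tw(G) = 4 exactly.

4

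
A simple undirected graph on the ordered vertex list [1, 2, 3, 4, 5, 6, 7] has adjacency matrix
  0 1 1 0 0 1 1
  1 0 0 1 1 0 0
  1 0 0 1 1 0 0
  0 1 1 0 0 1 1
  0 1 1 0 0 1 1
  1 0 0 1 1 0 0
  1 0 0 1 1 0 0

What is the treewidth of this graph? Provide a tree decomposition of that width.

Each bag holds 4 vertices, so the decomposition has width 3, which upper-bounds the treewidth. For the lower bound: the 4 vertex sets {1,3}, {5,7}, {4}, {2} are disjoint, each induces a connected subgraph, and every pair is joined by at least one edge of G. Contracting each set to a single vertex therefore yields K_{4} as a minor, and since treewidth is minor-monotone, tw(G) ≥ tw(K_{4}) = 3. Therefore the treewidth is 3.

Treewidth 3.
One such decomposition:
Bags: B1 = {1, 3, 4, 5}  B2 = {1, 4, 5, 7}  B3 = {1, 2, 4, 5}  B4 = {1, 4, 5, 6}
Tree: B1–B2, B2–B3, B3–B4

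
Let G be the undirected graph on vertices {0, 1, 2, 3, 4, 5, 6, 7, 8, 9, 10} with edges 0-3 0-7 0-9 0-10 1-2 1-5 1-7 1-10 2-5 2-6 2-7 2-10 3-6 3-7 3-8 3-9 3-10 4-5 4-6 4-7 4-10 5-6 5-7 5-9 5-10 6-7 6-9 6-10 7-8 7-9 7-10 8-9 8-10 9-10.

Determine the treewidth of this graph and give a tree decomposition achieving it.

Treewidth 4.
One such decomposition:
Bags: B1 = {3, 7, 8, 9, 10}  B2 = {3, 6, 7, 9, 10}  B3 = {5, 6, 7, 9, 10}  B4 = {0, 3, 7, 9, 10}  B5 = {2, 5, 6, 7, 10}  B6 = {4, 5, 6, 7, 10}  B7 = {1, 2, 5, 7, 10}
Tree: B1–B2, B2–B3, B2–B4, B3–B5, B5–B6, B5–B7

Every bag has size at most 5, so the width is 5 − 1 = 4 and tw(G) ≤ 4. On the other hand G contains the 5-clique {0, 3, 7, 9, 10}. A clique must lie in a single bag of any decomposition, so no decomposition can have width below 4. Therefore the treewidth is 4.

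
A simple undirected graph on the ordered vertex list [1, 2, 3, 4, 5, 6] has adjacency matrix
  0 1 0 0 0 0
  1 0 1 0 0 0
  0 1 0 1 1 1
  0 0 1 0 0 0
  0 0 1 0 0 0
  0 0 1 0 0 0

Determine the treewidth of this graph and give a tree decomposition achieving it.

Every bag has size at most 2, so the width is 2 − 1 = 1 and tw(G) ≤ 1. G has an edge, so its treewidth is at least 1. Therefore the treewidth is 1.

Treewidth 1.
Bags: B1 = {2, 3}  B2 = {3, 4}  B3 = {3, 6}  B4 = {3, 5}  B5 = {1, 2}
Tree: B1–B2, B1–B3, B3–B4, B1–B5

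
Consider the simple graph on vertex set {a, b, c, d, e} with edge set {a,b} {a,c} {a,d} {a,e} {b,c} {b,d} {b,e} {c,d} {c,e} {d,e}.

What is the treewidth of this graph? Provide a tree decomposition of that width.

Treewidth 4.
One optimal decomposition is:
Bags: B1 = {a, b, c, d, e}
Tree: (single bag)

A single bag containing all 5 vertices is trivially a valid decomposition of width 4. For the lower bound, the 5 vertices {a, b, c, d, e} are pairwise adjacent, and any tree decomposition puts a clique entirely inside one bag — forcing width ≥ 4. Combining the bounds, tw(G) = 4.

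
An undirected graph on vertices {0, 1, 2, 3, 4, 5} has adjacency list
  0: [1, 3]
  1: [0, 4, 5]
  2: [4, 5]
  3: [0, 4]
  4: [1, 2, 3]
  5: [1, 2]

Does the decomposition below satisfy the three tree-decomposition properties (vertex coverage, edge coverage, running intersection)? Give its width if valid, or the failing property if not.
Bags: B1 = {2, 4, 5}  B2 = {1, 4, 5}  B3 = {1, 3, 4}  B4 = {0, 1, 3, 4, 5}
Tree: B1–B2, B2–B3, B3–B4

No — bags containing vertex 5 are not connected in the tree.

A tree decomposition must satisfy three properties: every vertex lies in some bag; for every edge, both endpoints lie together in some bag; and for every vertex, the bags containing it form a connected subtree. Here bags containing vertex 5 are not connected in the tree, so the decomposition is invalid.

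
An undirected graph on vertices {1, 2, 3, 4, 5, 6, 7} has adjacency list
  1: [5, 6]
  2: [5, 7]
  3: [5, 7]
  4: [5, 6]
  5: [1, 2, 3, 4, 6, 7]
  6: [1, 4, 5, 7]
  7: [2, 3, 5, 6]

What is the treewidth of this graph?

2

A width-2 tree decomposition is:
Bags: B1 = {1, 5, 6}  B2 = {5, 6, 7}  B3 = {3, 5, 7}  B4 = {2, 5, 7}  B5 = {4, 5, 6}
Tree: B1–B2, B2–B3, B3–B4, B2–B5
Each bag holds 3 vertices, so the decomposition has width 2, which upper-bounds the treewidth. On the other hand G contains the 3-clique {2, 5, 7}. A clique must lie in a single bag of any decomposition, so no decomposition can have width below 2. The upper and lower bounds meet at 2, so that is the treewidth.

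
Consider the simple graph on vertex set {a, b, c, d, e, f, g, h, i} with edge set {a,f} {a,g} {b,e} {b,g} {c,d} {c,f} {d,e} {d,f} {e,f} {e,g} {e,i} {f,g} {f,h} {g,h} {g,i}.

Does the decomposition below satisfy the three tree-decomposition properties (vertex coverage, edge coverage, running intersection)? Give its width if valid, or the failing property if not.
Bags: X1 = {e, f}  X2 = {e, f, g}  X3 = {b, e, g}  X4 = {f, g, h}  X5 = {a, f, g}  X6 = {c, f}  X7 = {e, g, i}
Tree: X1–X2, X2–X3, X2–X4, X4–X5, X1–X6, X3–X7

No — vertex d appears in no bag.

A tree decomposition must satisfy three properties: every vertex lies in some bag; for every edge, both endpoints lie together in some bag; and for every vertex, the bags containing it form a connected subtree. Here vertex d appears in no bag, so the decomposition is invalid.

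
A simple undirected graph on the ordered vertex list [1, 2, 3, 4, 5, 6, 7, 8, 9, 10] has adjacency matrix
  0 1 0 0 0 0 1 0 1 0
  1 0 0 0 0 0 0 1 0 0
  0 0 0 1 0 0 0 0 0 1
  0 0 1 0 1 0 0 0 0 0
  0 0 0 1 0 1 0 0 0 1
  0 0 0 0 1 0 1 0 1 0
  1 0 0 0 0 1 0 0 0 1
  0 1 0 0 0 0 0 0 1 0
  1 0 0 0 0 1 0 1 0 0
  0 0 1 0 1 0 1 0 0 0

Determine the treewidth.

2

A width-2 tree decomposition is:
Bags: B1 = {3, 4, 10}  B2 = {4, 5, 10}  B3 = {5, 7, 10}  B4 = {5, 6, 7}  B5 = {1, 6, 7}  B6 = {1, 6, 9}  B7 = {1, 2, 9}  B8 = {2, 8, 9}
Tree: B1–B2, B2–B3, B3–B4, B4–B5, B5–B6, B6–B7, B7–B8
The largest bag has 3 vertices, giving width 2; this decomposition certifies tw(G) ≤ 2. The edges 3–4–5–10–3 form a cycle, so G is not a tree and its treewidth is at least 2. Hence tw(G) = 2 exactly.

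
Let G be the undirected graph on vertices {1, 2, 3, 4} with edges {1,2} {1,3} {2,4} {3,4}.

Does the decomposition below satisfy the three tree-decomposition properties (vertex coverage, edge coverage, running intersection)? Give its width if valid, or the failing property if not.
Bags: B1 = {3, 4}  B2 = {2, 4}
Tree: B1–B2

A tree decomposition must satisfy three properties: every vertex lies in some bag; for every edge, both endpoints lie together in some bag; and for every vertex, the bags containing it form a connected subtree. Here vertex 1 appears in no bag, so the decomposition is invalid.

No — vertex 1 appears in no bag.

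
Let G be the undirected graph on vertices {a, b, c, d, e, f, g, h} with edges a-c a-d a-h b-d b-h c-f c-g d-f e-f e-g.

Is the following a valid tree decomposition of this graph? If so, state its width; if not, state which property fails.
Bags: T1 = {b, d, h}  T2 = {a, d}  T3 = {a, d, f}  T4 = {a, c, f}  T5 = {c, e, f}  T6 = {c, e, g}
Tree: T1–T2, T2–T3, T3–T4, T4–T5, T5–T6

A tree decomposition must satisfy three properties: every vertex lies in some bag; for every edge, both endpoints lie together in some bag; and for every vertex, the bags containing it form a connected subtree. Here edge (h,a) lies in no bag, so the decomposition is invalid.

No — edge (h,a) lies in no bag.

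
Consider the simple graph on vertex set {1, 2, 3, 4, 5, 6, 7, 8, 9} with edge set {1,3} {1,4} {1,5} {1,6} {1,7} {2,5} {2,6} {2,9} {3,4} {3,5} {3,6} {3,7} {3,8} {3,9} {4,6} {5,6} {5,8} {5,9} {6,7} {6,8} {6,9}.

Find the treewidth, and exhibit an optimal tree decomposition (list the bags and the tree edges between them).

Each bag holds 4 vertices, so the decomposition has width 3, which upper-bounds the treewidth. For the lower bound, the 4 vertices {2, 5, 6, 9} are pairwise adjacent, and any tree decomposition puts a clique entirely inside one bag — forcing width ≥ 3. Hence tw(G) = 3 exactly.

Treewidth 3.
One optimal decomposition is:
Bags: B1 = {1, 3, 5, 6}  B2 = {3, 5, 6, 8}  B3 = {3, 5, 6, 9}  B4 = {1, 3, 4, 6}  B5 = {2, 5, 6, 9}  B6 = {1, 3, 6, 7}
Tree: B1–B2, B2–B3, B1–B4, B3–B5, B4–B6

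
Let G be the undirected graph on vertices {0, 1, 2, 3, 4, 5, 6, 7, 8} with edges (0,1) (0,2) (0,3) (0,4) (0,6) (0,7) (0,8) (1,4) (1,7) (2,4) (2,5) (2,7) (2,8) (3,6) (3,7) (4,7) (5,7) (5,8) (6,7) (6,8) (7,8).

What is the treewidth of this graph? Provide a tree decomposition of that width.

Treewidth 3.
Bags: B1 = {0, 2, 4, 7}  B2 = {0, 2, 7, 8}  B3 = {0, 1, 4, 7}  B4 = {2, 5, 7, 8}  B5 = {0, 6, 7, 8}  B6 = {0, 3, 6, 7}
Tree: B1–B2, B1–B3, B2–B4, B2–B5, B5–B6

Each bag holds 4 vertices, so the decomposition has width 3, which upper-bounds the treewidth. Conversely, {0, 1, 4, 7} is a clique of size 4, and the vertices of any clique must share a bag in every tree decomposition; so some bag has ≥ 4 vertices and tw(G) ≥ 3. Combining the bounds, tw(G) = 3.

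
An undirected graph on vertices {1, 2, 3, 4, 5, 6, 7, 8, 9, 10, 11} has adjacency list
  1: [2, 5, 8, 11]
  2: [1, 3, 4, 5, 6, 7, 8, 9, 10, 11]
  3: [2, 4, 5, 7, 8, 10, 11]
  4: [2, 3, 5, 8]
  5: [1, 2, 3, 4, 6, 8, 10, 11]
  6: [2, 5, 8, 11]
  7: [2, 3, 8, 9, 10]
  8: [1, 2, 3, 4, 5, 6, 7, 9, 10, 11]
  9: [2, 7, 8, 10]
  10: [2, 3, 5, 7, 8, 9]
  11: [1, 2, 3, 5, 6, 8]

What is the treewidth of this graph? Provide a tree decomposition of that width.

Treewidth 4.
Bags: B1 = {2, 5, 6, 8, 11}  B2 = {2, 3, 5, 8, 11}  B3 = {2, 3, 5, 8, 10}  B4 = {2, 3, 7, 8, 10}  B5 = {2, 3, 4, 5, 8}  B6 = {1, 2, 5, 8, 11}  B7 = {2, 7, 8, 9, 10}
Tree: B1–B2, B2–B3, B3–B4, B2–B5, B1–B6, B4–B7

Each bag holds 5 vertices, so the decomposition has width 4, which upper-bounds the treewidth. Conversely, {2, 7, 8, 9, 10} is a clique of size 5, and the vertices of any clique must share a bag in every tree decomposition; so some bag has ≥ 5 vertices and tw(G) ≥ 4. Hence tw(G) = 4 exactly.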